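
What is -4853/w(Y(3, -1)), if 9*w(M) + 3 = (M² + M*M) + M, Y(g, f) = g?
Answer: -4853/2 ≈ -2426.5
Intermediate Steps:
w(M) = -⅓ + M/9 + 2*M²/9 (w(M) = -⅓ + ((M² + M*M) + M)/9 = -⅓ + ((M² + M²) + M)/9 = -⅓ + (2*M² + M)/9 = -⅓ + (M + 2*M²)/9 = -⅓ + (M/9 + 2*M²/9) = -⅓ + M/9 + 2*M²/9)
-4853/w(Y(3, -1)) = -4853/(-⅓ + (⅑)*3 + (2/9)*3²) = -4853/(-⅓ + ⅓ + (2/9)*9) = -4853/(-⅓ + ⅓ + 2) = -4853/2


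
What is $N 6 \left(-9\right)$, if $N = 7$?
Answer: $-378$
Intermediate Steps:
$N 6 \left(-9\right) = 7 \cdot 6 \left(-9\right) = 42 \left(-9\right) = -378$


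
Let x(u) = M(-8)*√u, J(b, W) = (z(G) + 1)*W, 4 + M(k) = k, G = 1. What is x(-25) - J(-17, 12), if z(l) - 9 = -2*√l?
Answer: -96 - 60*I ≈ -96.0 - 60.0*I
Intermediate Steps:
M(k) = -4 + k
z(l) = 9 - 2*√l
J(b, W) = 8*W (J(b, W) = ((9 - 2*√1) + 1)*W = ((9 - 2*1) + 1)*W = ((9 - 2) + 1)*W = (7 + 1)*W = 8*W)
x(u) = -12*√u (x(u) = (-4 - 8)*√u = -12*√u)
x(-25) - J(-17, 12) = -60*I - 8*12 = -60*I - 1*96 = -60*I - 96 = -96 - 60*I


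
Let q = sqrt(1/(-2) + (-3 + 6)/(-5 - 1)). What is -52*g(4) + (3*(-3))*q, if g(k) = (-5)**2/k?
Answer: -325 - 9*I ≈ -325.0 - 9.0*I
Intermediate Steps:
q = I (q = sqrt(-1/2 + 3/(-6)) = sqrt(-1/2 + 3*(-1/6)) = sqrt(-1/2 - 1/2) = sqrt(-1) = I ≈ 1.0*I)
g(k) = 25/k
-52*g(4) + (3*(-3))*q = -1300/4 + (3*(-3))*I = -1300/4 - 9*I = -52*25/4 - 9*I = -325 - 9*I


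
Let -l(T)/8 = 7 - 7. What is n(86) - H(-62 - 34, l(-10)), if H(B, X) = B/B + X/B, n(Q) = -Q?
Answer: -87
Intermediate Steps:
l(T) = 0 (l(T) = -8*(7 - 7) = -8*0 = 0)
H(B, X) = 1 + X/B
n(86) - H(-62 - 34, l(-10)) = -1*86 - ((-62 - 34) + 0)/(-62 - 34) = -86 - (-96 + 0)/(-96) = -86 - (-1)*(-96)/96 = -86 - 1*1 = -86 - 1 = -87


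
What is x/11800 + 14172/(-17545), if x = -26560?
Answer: -3166124/1035155 ≈ -3.0586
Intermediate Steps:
x/11800 + 14172/(-17545) = -26560/11800 + 14172/(-17545) = -26560*1/11800 + 14172*(-1/17545) = -664/295 - 14172/17545 = -3166124/1035155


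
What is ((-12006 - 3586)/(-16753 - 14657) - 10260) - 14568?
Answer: -389915944/15705 ≈ -24828.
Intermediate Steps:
((-12006 - 3586)/(-16753 - 14657) - 10260) - 14568 = (-15592/(-31410) - 10260) - 14568 = (-15592*(-1/31410) - 10260) - 14568 = (7796/15705 - 10260) - 14568 = -161125504/15705 - 14568 = -389915944/15705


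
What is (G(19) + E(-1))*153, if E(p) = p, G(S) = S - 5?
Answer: 1989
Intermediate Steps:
G(S) = -5 + S
(G(19) + E(-1))*153 = ((-5 + 19) - 1)*153 = (14 - 1)*153 = 13*153 = 1989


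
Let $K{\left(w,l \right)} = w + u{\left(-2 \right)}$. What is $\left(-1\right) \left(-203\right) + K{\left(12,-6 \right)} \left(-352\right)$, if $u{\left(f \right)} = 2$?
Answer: $-4725$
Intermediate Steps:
$K{\left(w,l \right)} = 2 + w$ ($K{\left(w,l \right)} = w + 2 = 2 + w$)
$\left(-1\right) \left(-203\right) + K{\left(12,-6 \right)} \left(-352\right) = \left(-1\right) \left(-203\right) + \left(2 + 12\right) \left(-352\right) = 203 + 14 \left(-352\right) = 203 - 4928 = -4725$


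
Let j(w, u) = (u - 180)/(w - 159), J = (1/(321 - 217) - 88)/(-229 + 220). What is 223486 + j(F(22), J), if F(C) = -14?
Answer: 36188800337/161928 ≈ 2.2349e+5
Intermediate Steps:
J = 9151/936 (J = (1/104 - 88)/(-9) = (1/104 - 88)*(-1/9) = -9151/104*(-1/9) = 9151/936 ≈ 9.7767)
j(w, u) = (-180 + u)/(-159 + w)
223486 + j(F(22), J) = 223486 + (-180 + 9151/936)/(-159 - 14) = 223486 - 159329/936/(-173) = 223486 - 1/173*(-159329/936) = 223486 + 159329/161928 = 36188800337/161928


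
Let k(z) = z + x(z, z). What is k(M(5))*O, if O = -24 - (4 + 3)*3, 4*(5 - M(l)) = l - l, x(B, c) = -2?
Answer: -135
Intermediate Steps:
M(l) = 5 (M(l) = 5 - (l - l)/4 = 5 - ¼*0 = 5 + 0 = 5)
k(z) = -2 + z (k(z) = z - 2 = -2 + z)
O = -45 (O = -24 - 7*3 = -24 - 1*21 = -24 - 21 = -45)
k(M(5))*O = (-2 + 5)*(-45) = 3*(-45) = -135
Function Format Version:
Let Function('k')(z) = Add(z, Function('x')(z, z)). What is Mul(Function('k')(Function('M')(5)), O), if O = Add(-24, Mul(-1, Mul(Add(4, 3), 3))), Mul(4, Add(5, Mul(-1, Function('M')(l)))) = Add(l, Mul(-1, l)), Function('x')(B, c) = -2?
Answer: -135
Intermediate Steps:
Function('M')(l) = 5 (Function('M')(l) = Add(5, Mul(Rational(-1, 4), Add(l, Mul(-1, l)))) = Add(5, Mul(Rational(-1, 4), 0)) = Add(5, 0) = 5)
Function('k')(z) = Add(-2, z) (Function('k')(z) = Add(z, -2) = Add(-2, z))
O = -45 (O = Add(-24, Mul(-1, Mul(7, 3))) = Add(-24, Mul(-1, 21)) = Add(-24, -21) = -45)
Mul(Function('k')(Function('M')(5)), O) = Mul(Add(-2, 5), -45) = Mul(3, -45) = -135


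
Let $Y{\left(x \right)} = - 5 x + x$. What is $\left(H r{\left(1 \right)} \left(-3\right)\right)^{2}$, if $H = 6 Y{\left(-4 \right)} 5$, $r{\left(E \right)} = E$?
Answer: $2073600$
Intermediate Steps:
$Y{\left(x \right)} = - 4 x$
$H = 480$ ($H = 6 \left(\left(-4\right) \left(-4\right)\right) 5 = 6 \cdot 16 \cdot 5 = 96 \cdot 5 = 480$)
$\left(H r{\left(1 \right)} \left(-3\right)\right)^{2} = \left(480 \cdot 1 \left(-3\right)\right)^{2} = \left(480 \left(-3\right)\right)^{2} = \left(-1440\right)^{2} = 2073600$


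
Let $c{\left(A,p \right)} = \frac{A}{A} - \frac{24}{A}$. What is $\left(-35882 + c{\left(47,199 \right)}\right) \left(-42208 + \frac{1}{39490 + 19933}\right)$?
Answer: $\frac{4229781409636673}{2792881} \approx 1.5145 \cdot 10^{9}$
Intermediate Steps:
$c{\left(A,p \right)} = 1 - \frac{24}{A}$
$\left(-35882 + c{\left(47,199 \right)}\right) \left(-42208 + \frac{1}{39490 + 19933}\right) = \left(-35882 + \frac{-24 + 47}{47}\right) \left(-42208 + \frac{1}{39490 + 19933}\right) = \left(-35882 + \frac{1}{47} \cdot 23\right) \left(-42208 + \frac{1}{59423}\right) = \left(-35882 + \frac{23}{47}\right) \left(-42208 + \frac{1}{59423}\right) = \left(- \frac{1686431}{47}\right) \left(- \frac{2508125983}{59423}\right) = \frac{4229781409636673}{2792881}$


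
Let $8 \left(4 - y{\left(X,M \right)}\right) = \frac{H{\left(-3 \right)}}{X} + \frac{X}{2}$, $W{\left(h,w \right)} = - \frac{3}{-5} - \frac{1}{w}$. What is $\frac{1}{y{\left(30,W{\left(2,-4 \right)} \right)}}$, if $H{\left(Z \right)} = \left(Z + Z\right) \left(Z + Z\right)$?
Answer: $\frac{40}{79} \approx 0.50633$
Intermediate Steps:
$H{\left(Z \right)} = 4 Z^{2}$ ($H{\left(Z \right)} = 2 Z 2 Z = 4 Z^{2}$)
$W{\left(h,w \right)} = \frac{3}{5} - \frac{1}{w}$ ($W{\left(h,w \right)} = \left(-3\right) \left(- \frac{1}{5}\right) - \frac{1}{w} = \frac{3}{5} - \frac{1}{w}$)
$y{\left(X,M \right)} = 4 - \frac{9}{2 X} - \frac{X}{16}$ ($y{\left(X,M \right)} = 4 - \frac{\frac{4 \left(-3\right)^{2}}{X} + \frac{X}{2}}{8} = 4 - \frac{\frac{4 \cdot 9}{X} + X \frac{1}{2}}{8} = 4 - \frac{\frac{36}{X} + \frac{X}{2}}{8} = 4 - \frac{\frac{X}{2} + \frac{36}{X}}{8} = 4 - \left(\frac{X}{16} + \frac{9}{2 X}\right) = 4 - \frac{9}{2 X} - \frac{X}{16}$)
$\frac{1}{y{\left(30,W{\left(2,-4 \right)} \right)}} = \frac{1}{\frac{1}{16} \cdot \frac{1}{30} \left(-72 + 30 \left(64 - 30\right)\right)} = \frac{1}{\frac{1}{16} \cdot \frac{1}{30} \left(-72 + 30 \cdot 34\right)} = \frac{1}{\frac{1}{16} \cdot \frac{1}{30} \left(-72 + 1020\right)} = \frac{1}{\frac{1}{16} \cdot \frac{1}{30} \cdot 948} = \frac{1}{\frac{79}{40}} = \frac{40}{79}$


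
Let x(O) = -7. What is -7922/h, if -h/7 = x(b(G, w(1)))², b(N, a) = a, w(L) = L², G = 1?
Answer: 7922/343 ≈ 23.096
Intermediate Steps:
h = -343 (h = -7*(-7)² = -7*49 = -343)
-7922/h = -7922/(-343) = -7922*(-1/343) = 7922/343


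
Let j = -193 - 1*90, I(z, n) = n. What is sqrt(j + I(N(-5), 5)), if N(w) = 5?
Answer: I*sqrt(278) ≈ 16.673*I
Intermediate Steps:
j = -283 (j = -193 - 90 = -283)
sqrt(j + I(N(-5), 5)) = sqrt(-283 + 5) = sqrt(-278) = I*sqrt(278)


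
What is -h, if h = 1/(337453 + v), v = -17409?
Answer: -1/320044 ≈ -3.1246e-6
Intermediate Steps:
h = 1/320044 (h = 1/(337453 - 17409) = 1/320044 ≈ 3.1246e-6)
-h = -1*1/320044 = -1/320044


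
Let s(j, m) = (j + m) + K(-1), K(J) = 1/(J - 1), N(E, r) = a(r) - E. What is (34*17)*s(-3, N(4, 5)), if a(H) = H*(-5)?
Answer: -18785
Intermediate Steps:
a(H) = -5*H
N(E, r) = -E - 5*r (N(E, r) = -5*r - E = -E - 5*r)
K(J) = 1/(-1 + J)
s(j, m) = -½ + j + m (s(j, m) = (j + m) + 1/(-1 - 1) = (j + m) + 1/(-2) = (j + m) - ½ = -½ + j + m)
(34*17)*s(-3, N(4, 5)) = (34*17)*(-½ - 3 + (-1*4 - 5*5)) = 578*(-½ - 3 + (-4 - 25)) = 578*(-½ - 3 - 29) = 578*(-65/2) = -18785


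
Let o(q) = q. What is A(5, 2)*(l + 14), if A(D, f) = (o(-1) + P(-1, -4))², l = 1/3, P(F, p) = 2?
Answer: 43/3 ≈ 14.333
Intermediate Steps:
l = ⅓ ≈ 0.33333
A(D, f) = 1 (A(D, f) = (-1 + 2)² = 1² = 1)
A(5, 2)*(l + 14) = 1*(⅓ + 14) = 1*(43/3) = 43/3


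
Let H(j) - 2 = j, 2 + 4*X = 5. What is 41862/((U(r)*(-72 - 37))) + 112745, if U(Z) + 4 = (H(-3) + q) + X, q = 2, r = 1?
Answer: 36923431/327 ≈ 1.1292e+5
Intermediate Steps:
X = ¾ (X = -½ + (¼)*5 = -½ + 5/4 = ¾ ≈ 0.75000)
H(j) = 2 + j
U(Z) = -9/4 (U(Z) = -4 + (((2 - 3) + 2) + ¾) = -4 + ((-1 + 2) + ¾) = -4 + (1 + ¾) = -4 + 7/4 = -9/4)
41862/((U(r)*(-72 - 37))) + 112745 = 41862/((-9*(-72 - 37)/4)) + 112745 = 41862/((-9/4*(-109))) + 112745 = 41862/(981/4) + 112745 = 41862*(4/981) + 112745 = 55816/327 + 112745 = 36923431/327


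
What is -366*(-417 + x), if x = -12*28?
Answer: 275598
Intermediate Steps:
x = -336
-366*(-417 + x) = -366*(-417 - 336) = -366*(-753) = 275598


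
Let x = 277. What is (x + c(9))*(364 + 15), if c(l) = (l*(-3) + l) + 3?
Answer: 99298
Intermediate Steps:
c(l) = 3 - 2*l (c(l) = (-3*l + l) + 3 = -2*l + 3 = 3 - 2*l)
(x + c(9))*(364 + 15) = (277 + (3 - 2*9))*(364 + 15) = (277 + (3 - 18))*379 = (277 - 15)*379 = 262*379 = 99298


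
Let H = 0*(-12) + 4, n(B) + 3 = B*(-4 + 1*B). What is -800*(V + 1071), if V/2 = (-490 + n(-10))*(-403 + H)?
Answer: -226212000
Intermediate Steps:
n(B) = -3 + B*(-4 + B) (n(B) = -3 + B*(-4 + 1*B) = -3 + B*(-4 + B))
H = 4 (H = 0 + 4 = 4)
V = 281694 (V = 2*((-490 + (-3 + (-10)² - 4*(-10)))*(-403 + 4)) = 2*((-490 + (-3 + 100 + 40))*(-399)) = 2*((-490 + 137)*(-399)) = 2*(-353*(-399)) = 2*140847 = 281694)
-800*(V + 1071) = -800*(281694 + 1071) = -800*282765 = -226212000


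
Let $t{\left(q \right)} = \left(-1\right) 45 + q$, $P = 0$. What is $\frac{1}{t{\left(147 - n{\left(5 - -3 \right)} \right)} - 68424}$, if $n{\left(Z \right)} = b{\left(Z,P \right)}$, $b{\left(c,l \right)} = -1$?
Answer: $- \frac{1}{68321} \approx -1.4637 \cdot 10^{-5}$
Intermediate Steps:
$n{\left(Z \right)} = -1$
$t{\left(q \right)} = -45 + q$
$\frac{1}{t{\left(147 - n{\left(5 - -3 \right)} \right)} - 68424} = \frac{1}{\left(-45 + \left(147 - -1\right)\right) - 68424} = \frac{1}{\left(-45 + \left(147 + 1\right)\right) - 68424} = \frac{1}{\left(-45 + 148\right) - 68424} = \frac{1}{103 - 68424} = \frac{1}{-68321} = - \frac{1}{68321}$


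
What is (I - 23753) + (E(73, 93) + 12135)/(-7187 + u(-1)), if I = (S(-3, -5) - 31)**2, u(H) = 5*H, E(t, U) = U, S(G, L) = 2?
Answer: -41198833/1798 ≈ -22914.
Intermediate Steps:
I = 841 (I = (2 - 31)**2 = (-29)**2 = 841)
(I - 23753) + (E(73, 93) + 12135)/(-7187 + u(-1)) = (841 - 23753) + (93 + 12135)/(-7187 + 5*(-1)) = -22912 + 12228/(-7187 - 5) = -22912 + 12228/(-7192) = -22912 + 12228*(-1/7192) = -22912 - 3057/1798 = -41198833/1798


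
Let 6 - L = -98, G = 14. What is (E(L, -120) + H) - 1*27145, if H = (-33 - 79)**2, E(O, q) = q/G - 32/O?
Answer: -1329499/91 ≈ -14610.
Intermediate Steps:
L = 104 (L = 6 - 1*(-98) = 6 + 98 = 104)
E(O, q) = -32/O + q/14 (E(O, q) = q/14 - 32/O = -32/O + q/14)
H = 12544 (H = (-112)**2 = 12544)
(E(L, -120) + H) - 1*27145 = ((-32/104 + (1/14)*(-120)) + 12544) - 1*27145 = ((-32*1/104 - 60/7) + 12544) - 27145 = ((-4/13 - 60/7) + 12544) - 27145 = (-808/91 + 12544) - 27145 = 1140696/91 - 27145 = -1329499/91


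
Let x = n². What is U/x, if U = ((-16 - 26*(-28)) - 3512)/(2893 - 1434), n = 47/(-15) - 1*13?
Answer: -157500/21361219 ≈ -0.0073732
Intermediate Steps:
n = -242/15 (n = 47*(-1/15) - 13 = -47/15 - 13 = -242/15 ≈ -16.133)
U = -2800/1459 (U = ((-16 + 728) - 3512)/1459 = (712 - 3512)*(1/1459) = -2800*1/1459 = -2800/1459 ≈ -1.9191)
x = 58564/225 (x = (-242/15)² = 58564/225 ≈ 260.28)
U/x = -2800/(1459*58564/225) = -2800/1459*225/58564 = -157500/21361219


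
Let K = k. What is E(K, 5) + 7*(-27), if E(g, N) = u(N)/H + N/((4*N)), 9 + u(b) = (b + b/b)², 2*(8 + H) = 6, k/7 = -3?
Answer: -3883/20 ≈ -194.15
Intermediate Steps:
k = -21 (k = 7*(-3) = -21)
K = -21
H = -5 (H = -8 + (½)*6 = -8 + 3 = -5)
u(b) = -9 + (1 + b)² (u(b) = -9 + (b + b/b)² = -9 + (b + 1)² = -9 + (1 + b)²)
E(g, N) = 41/20 - (1 + N)²/5 (E(g, N) = (-9 + (1 + N)²)/(-5) + N/((4*N)) = (-9 + (1 + N)²)*(-⅕) + N*(1/(4*N)) = (9/5 - (1 + N)²/5) + ¼ = 41/20 - (1 + N)²/5)
E(K, 5) + 7*(-27) = (41/20 - (1 + 5)²/5) + 7*(-27) = (41/20 - ⅕*6²) - 189 = (41/20 - ⅕*36) - 189 = (41/20 - 36/5) - 189 = -103/20 - 189 = -3883/20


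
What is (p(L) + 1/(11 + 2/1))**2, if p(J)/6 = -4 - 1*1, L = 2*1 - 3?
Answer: 151321/169 ≈ 895.39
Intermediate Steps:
L = -1 (L = 2 - 3 = -1)
p(J) = -30 (p(J) = 6*(-4 - 1*1) = 6*(-4 - 1) = 6*(-5) = -30)
(p(L) + 1/(11 + 2/1))**2 = (-30 + 1/(11 + 2/1))**2 = (-30 + 1/(11 + 2*1))**2 = (-30 + 1/(11 + 2))**2 = (-30 + 1/13)**2 = (-389/13)**2 = 151321/169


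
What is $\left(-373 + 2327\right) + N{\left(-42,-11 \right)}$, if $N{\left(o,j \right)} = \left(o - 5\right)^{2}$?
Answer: $4163$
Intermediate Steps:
$N{\left(o,j \right)} = \left(-5 + o\right)^{2}$
$\left(-373 + 2327\right) + N{\left(-42,-11 \right)} = \left(-373 + 2327\right) + \left(-5 - 42\right)^{2} = 1954 + \left(-47\right)^{2} = 1954 + 2209 = 4163$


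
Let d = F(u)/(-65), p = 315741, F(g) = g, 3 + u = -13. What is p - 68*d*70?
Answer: 4089401/13 ≈ 3.1457e+5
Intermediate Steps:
u = -16 (u = -3 - 13 = -16)
d = 16/65 (d = -16/(-65) = -16*(-1/65) = 16/65 ≈ 0.24615)
p - 68*d*70 = 315741 - 68*(16/65)*70 = 315741 - 1088*70/65 = 315741 - 1*15232/13 = 315741 - 15232/13 = 4089401/13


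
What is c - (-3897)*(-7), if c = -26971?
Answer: -54250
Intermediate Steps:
c - (-3897)*(-7) = -26971 - (-3897)*(-7) = -26971 - 1*27279 = -26971 - 27279 = -54250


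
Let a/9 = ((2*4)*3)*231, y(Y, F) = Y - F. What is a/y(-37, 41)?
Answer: -8316/13 ≈ -639.69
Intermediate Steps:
a = 49896 (a = 9*(((2*4)*3)*231) = 9*((8*3)*231) = 9*(24*231) = 9*5544 = 49896)
a/y(-37, 41) = 49896/(-37 - 1*41) = 49896/(-37 - 41) = 49896/(-78) = 49896*(-1/78) = -8316/13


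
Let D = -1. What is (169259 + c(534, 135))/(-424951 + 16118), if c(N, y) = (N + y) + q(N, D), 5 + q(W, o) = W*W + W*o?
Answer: -454545/408833 ≈ -1.1118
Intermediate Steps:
q(W, o) = -5 + W² + W*o (q(W, o) = -5 + (W*W + W*o) = -5 + (W² + W*o) = -5 + W² + W*o)
c(N, y) = -5 + y + N² (c(N, y) = (N + y) + (-5 + N² + N*(-1)) = (N + y) + (-5 + N² - N) = -5 + y + N²)
(169259 + c(534, 135))/(-424951 + 16118) = (169259 + (-5 + 135 + 534²))/(-424951 + 16118) = (169259 + (-5 + 135 + 285156))/(-408833) = (169259 + 285286)*(-1/408833) = 454545*(-1/408833) = -454545/408833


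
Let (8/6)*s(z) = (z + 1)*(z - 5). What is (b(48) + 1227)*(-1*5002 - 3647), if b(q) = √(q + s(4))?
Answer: -10612323 - 8649*√177/2 ≈ -1.0670e+7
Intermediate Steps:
s(z) = 3*(1 + z)*(-5 + z)/4 (s(z) = 3*((z + 1)*(z - 5))/4 = 3*((1 + z)*(-5 + z))/4 = 3*(1 + z)*(-5 + z)/4)
b(q) = √(-15/4 + q) (b(q) = √(q + (-15/4 - 3*4 + (¾)*4²)) = √(q + (-15/4 - 12 + (¾)*16)) = √(q + (-15/4 - 12 + 12)) = √(q - 15/4) = √(-15/4 + q))
(b(48) + 1227)*(-1*5002 - 3647) = (√(-15 + 4*48)/2 + 1227)*(-1*5002 - 3647) = (√(-15 + 192)/2 + 1227)*(-5002 - 3647) = (√177/2 + 1227)*(-8649) = (1227 + √177/2)*(-8649) = -10612323 - 8649*√177/2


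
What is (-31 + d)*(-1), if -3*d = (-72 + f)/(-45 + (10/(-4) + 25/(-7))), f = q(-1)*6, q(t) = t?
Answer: 1733/55 ≈ 31.509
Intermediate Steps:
f = -6 (f = -1*6 = -6)
d = -28/55 (d = -(-72 - 6)/(3*(-45 + (10/(-4) + 25/(-7)))) = -(-26)/(-45 + (10*(-¼) + 25*(-⅐))) = -(-26)/(-45 + (-5/2 - 25/7)) = -(-26)/(-45 - 85/14) = -(-26)/(-715/14) = -(-26)*(-14)/715 = -⅓*84/55 = -28/55 ≈ -0.50909)
(-31 + d)*(-1) = (-31 - 28/55)*(-1) = -1733/55*(-1) = 1733/55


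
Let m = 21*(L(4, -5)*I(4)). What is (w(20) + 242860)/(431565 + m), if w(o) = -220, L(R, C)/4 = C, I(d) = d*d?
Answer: 5392/9441 ≈ 0.57113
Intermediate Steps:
I(d) = d²
L(R, C) = 4*C
m = -6720 (m = 21*((4*(-5))*4²) = 21*(-20*16) = 21*(-320) = -6720)
(w(20) + 242860)/(431565 + m) = (-220 + 242860)/(431565 - 6720) = 242640/424845 = 242640*(1/424845) = 5392/9441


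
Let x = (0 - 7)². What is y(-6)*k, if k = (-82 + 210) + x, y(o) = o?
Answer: -1062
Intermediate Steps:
x = 49 (x = (-7)² = 49)
k = 177 (k = (-82 + 210) + 49 = 128 + 49 = 177)
y(-6)*k = -6*177 = -1062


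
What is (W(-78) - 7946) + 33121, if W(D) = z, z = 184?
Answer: 25359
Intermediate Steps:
W(D) = 184
(W(-78) - 7946) + 33121 = (184 - 7946) + 33121 = -7762 + 33121 = 25359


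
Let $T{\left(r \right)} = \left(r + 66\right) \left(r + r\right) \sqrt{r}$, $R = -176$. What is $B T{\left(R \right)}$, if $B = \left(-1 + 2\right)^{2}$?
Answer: $154880 i \sqrt{11} \approx 5.1368 \cdot 10^{5} i$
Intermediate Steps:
$T{\left(r \right)} = 2 r^{\frac{3}{2}} \left(66 + r\right)$ ($T{\left(r \right)} = \left(66 + r\right) 2 r \sqrt{r} = 2 r \left(66 + r\right) \sqrt{r} = 2 r^{\frac{3}{2}} \left(66 + r\right)$)
$B = 1$ ($B = 1^{2} = 1$)
$B T{\left(R \right)} = 1 \cdot 2 \left(-176\right)^{\frac{3}{2}} \left(66 - 176\right) = 1 \cdot 2 \left(- 704 i \sqrt{11}\right) \left(-110\right) = 1 \cdot 154880 i \sqrt{11} = 154880 i \sqrt{11}$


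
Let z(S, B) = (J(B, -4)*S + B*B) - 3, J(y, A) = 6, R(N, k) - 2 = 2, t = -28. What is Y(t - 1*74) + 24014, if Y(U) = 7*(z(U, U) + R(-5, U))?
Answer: 92565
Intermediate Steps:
R(N, k) = 4 (R(N, k) = 2 + 2 = 4)
z(S, B) = -3 + B² + 6*S (z(S, B) = (6*S + B*B) - 3 = (6*S + B²) - 3 = (B² + 6*S) - 3 = -3 + B² + 6*S)
Y(U) = 7 + 7*U² + 42*U (Y(U) = 7*((-3 + U² + 6*U) + 4) = 7*(1 + U² + 6*U) = 7 + 7*U² + 42*U)
Y(t - 1*74) + 24014 = (7 + 7*(-28 - 1*74)² + 42*(-28 - 1*74)) + 24014 = (7 + 7*(-28 - 74)² + 42*(-28 - 74)) + 24014 = (7 + 7*(-102)² + 42*(-102)) + 24014 = (7 + 7*10404 - 4284) + 24014 = (7 + 72828 - 4284) + 24014 = 68551 + 24014 = 92565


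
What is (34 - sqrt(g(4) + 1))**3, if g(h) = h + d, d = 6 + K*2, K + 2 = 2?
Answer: (34 - sqrt(11))**3 ≈ 28887.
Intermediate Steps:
K = 0 (K = -2 + 2 = 0)
d = 6 (d = 6 + 0*2 = 6 + 0 = 6)
g(h) = 6 + h (g(h) = h + 6 = 6 + h)
(34 - sqrt(g(4) + 1))**3 = (34 - sqrt((6 + 4) + 1))**3 = (34 - sqrt(10 + 1))**3 = (34 - sqrt(11))**3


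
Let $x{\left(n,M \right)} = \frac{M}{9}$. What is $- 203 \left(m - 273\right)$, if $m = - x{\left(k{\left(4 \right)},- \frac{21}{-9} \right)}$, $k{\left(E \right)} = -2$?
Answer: $\frac{1497734}{27} \approx 55472.0$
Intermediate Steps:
$x{\left(n,M \right)} = \frac{M}{9}$ ($x{\left(n,M \right)} = M \frac{1}{9} = \frac{M}{9}$)
$m = - \frac{7}{27}$ ($m = - \frac{\left(-21\right) \frac{1}{-9}}{9} = - \frac{\left(-21\right) \left(- \frac{1}{9}\right)}{9} = - \frac{7}{9 \cdot 3} = \left(-1\right) \frac{7}{27} = - \frac{7}{27} \approx -0.25926$)
$- 203 \left(m - 273\right) = - 203 \left(- \frac{7}{27} - 273\right) = \left(-203\right) \left(- \frac{7378}{27}\right) = \frac{1497734}{27}$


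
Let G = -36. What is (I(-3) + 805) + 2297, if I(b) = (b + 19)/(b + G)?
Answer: 120962/39 ≈ 3101.6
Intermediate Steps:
I(b) = (19 + b)/(-36 + b) (I(b) = (b + 19)/(b - 36) = (19 + b)/(-36 + b))
(I(-3) + 805) + 2297 = ((19 - 3)/(-36 - 3) + 805) + 2297 = (16/(-39) + 805) + 2297 = (-1/39*16 + 805) + 2297 = (-16/39 + 805) + 2297 = 31379/39 + 2297 = 120962/39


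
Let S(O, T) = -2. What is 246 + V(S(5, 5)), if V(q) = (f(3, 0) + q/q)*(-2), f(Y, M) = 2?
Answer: 240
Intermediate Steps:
V(q) = -6 (V(q) = (2 + q/q)*(-2) = (2 + 1)*(-2) = 3*(-2) = -6)
246 + V(S(5, 5)) = 246 - 6 = 240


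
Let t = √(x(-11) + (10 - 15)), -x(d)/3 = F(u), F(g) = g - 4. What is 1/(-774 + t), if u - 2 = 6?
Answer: -774/599093 - I*√17/599093 ≈ -0.001292 - 6.8822e-6*I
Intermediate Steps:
u = 8 (u = 2 + 6 = 8)
F(g) = -4 + g
x(d) = -12 (x(d) = -3*(-4 + 8) = -3*4 = -12)
t = I*√17 (t = √(-12 + (10 - 15)) = √(-12 - 5) = √(-17) = I*√17 ≈ 4.1231*I)
1/(-774 + t) = 1/(-774 + I*√17)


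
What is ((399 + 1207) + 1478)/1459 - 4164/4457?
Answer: 7670112/6502763 ≈ 1.1795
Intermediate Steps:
((399 + 1207) + 1478)/1459 - 4164/4457 = (1606 + 1478)*(1/1459) - 4164*1/4457 = 3084*(1/1459) - 4164/4457 = 3084/1459 - 4164/4457 = 7670112/6502763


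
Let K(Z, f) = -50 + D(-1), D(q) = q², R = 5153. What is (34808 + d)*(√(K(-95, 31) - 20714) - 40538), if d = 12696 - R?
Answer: -1716824838 + 127053*I*√2307 ≈ -1.7168e+9 + 6.1025e+6*I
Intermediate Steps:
K(Z, f) = -49 (K(Z, f) = -50 + (-1)² = -50 + 1 = -49)
d = 7543 (d = 12696 - 1*5153 = 12696 - 5153 = 7543)
(34808 + d)*(√(K(-95, 31) - 20714) - 40538) = (34808 + 7543)*(√(-49 - 20714) - 40538) = 42351*(√(-20763) - 40538) = 42351*(3*I*√2307 - 40538) = 42351*(-40538 + 3*I*√2307) = -1716824838 + 127053*I*√2307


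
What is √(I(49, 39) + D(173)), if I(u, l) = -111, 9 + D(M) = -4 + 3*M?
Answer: √395 ≈ 19.875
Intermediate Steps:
D(M) = -13 + 3*M (D(M) = -9 + (-4 + 3*M) = -13 + 3*M)
√(I(49, 39) + D(173)) = √(-111 + (-13 + 3*173)) = √(-111 + (-13 + 519)) = √(-111 + 506) = √395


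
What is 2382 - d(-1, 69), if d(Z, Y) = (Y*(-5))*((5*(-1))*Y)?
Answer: -116643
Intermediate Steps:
d(Z, Y) = 25*Y² (d(Z, Y) = (-5*Y)*(-5*Y) = 25*Y²)
2382 - d(-1, 69) = 2382 - 25*69² = 2382 - 25*4761 = 2382 - 1*119025 = 2382 - 119025 = -116643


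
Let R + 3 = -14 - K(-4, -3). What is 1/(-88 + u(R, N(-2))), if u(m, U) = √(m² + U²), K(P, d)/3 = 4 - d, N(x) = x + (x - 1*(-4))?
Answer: -1/50 ≈ -0.020000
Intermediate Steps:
N(x) = 4 + 2*x (N(x) = x + (x + 4) = x + (4 + x) = 4 + 2*x)
K(P, d) = 12 - 3*d (K(P, d) = 3*(4 - d) = 12 - 3*d)
R = -38 (R = -3 + (-14 - (12 - 3*(-3))) = -3 + (-14 - (12 + 9)) = -3 + (-14 - 1*21) = -3 + (-14 - 21) = -3 - 35 = -38)
u(m, U) = √(U² + m²)
1/(-88 + u(R, N(-2))) = 1/(-88 + √((4 + 2*(-2))² + (-38)²)) = 1/(-88 + √((4 - 4)² + 1444)) = 1/(-88 + √(0² + 1444)) = 1/(-88 + √(0 + 1444)) = 1/(-88 + √1444) = 1/(-88 + 38) = 1/(-50) = -1/50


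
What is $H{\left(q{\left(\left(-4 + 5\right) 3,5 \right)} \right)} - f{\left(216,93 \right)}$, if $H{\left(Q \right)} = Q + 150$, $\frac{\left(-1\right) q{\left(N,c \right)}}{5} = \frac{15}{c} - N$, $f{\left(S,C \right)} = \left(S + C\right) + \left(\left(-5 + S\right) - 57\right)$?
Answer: $-313$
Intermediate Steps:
$f{\left(S,C \right)} = -62 + C + 2 S$ ($f{\left(S,C \right)} = \left(C + S\right) + \left(-62 + S\right) = -62 + C + 2 S$)
$q{\left(N,c \right)} = - \frac{75}{c} + 5 N$ ($q{\left(N,c \right)} = - 5 \left(\frac{15}{c} - N\right) = - 5 \left(- N + \frac{15}{c}\right) = - \frac{75}{c} + 5 N$)
$H{\left(Q \right)} = 150 + Q$
$H{\left(q{\left(\left(-4 + 5\right) 3,5 \right)} \right)} - f{\left(216,93 \right)} = \left(150 - \left(15 - 5 \left(-4 + 5\right) 3\right)\right) - \left(-62 + 93 + 2 \cdot 216\right) = \left(150 + \left(\left(-75\right) \frac{1}{5} + 5 \cdot 1 \cdot 3\right)\right) - \left(-62 + 93 + 432\right) = \left(150 + \left(-15 + 5 \cdot 3\right)\right) - 463 = \left(150 + \left(-15 + 15\right)\right) - 463 = \left(150 + 0\right) - 463 = 150 - 463 = -313$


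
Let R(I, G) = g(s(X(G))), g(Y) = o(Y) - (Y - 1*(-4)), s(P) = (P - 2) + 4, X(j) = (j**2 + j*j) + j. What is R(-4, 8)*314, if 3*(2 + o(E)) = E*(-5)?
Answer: -117436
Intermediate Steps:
o(E) = -2 - 5*E/3 (o(E) = -2 + (E*(-5))/3 = -2 + (-5*E)/3 = -2 - 5*E/3)
X(j) = j + 2*j**2 (X(j) = (j**2 + j**2) + j = 2*j**2 + j = j + 2*j**2)
s(P) = 2 + P (s(P) = (-2 + P) + 4 = 2 + P)
g(Y) = -6 - 8*Y/3 (g(Y) = (-2 - 5*Y/3) - (Y - 1*(-4)) = (-2 - 5*Y/3) - (Y + 4) = (-2 - 5*Y/3) - (4 + Y) = (-2 - 5*Y/3) + (-4 - Y) = -6 - 8*Y/3)
R(I, G) = -34/3 - 8*G*(1 + 2*G)/3 (R(I, G) = -6 - 8*(2 + G*(1 + 2*G))/3 = -6 + (-16/3 - 8*G*(1 + 2*G)/3) = -34/3 - 8*G*(1 + 2*G)/3)
R(-4, 8)*314 = (-34/3 - 8/3*8*(1 + 2*8))*314 = (-34/3 - 8/3*8*(1 + 16))*314 = (-34/3 - 8/3*8*17)*314 = (-34/3 - 1088/3)*314 = -374*314 = -117436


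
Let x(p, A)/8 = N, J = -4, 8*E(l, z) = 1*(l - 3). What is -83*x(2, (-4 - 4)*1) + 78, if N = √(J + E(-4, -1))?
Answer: 78 - 166*I*√78 ≈ 78.0 - 1466.1*I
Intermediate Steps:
E(l, z) = -3/8 + l/8 (E(l, z) = (1*(l - 3))/8 = (1*(-3 + l))/8 = (-3 + l)/8 = -3/8 + l/8)
N = I*√78/4 (N = √(-4 + (-3/8 + (⅛)*(-4))) = √(-4 + (-3/8 - ½)) = √(-4 - 7/8) = √(-39/8) = I*√78/4 ≈ 2.2079*I)
x(p, A) = 2*I*√78 (x(p, A) = 8*(I*√78/4) = 2*I*√78)
-83*x(2, (-4 - 4)*1) + 78 = -166*I*√78 + 78 = 78 - 166*I*√78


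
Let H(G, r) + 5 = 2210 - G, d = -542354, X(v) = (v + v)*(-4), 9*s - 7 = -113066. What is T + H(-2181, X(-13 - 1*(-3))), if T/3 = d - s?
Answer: -4754969/3 ≈ -1.5850e+6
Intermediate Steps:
s = -113059/9 (s = 7/9 + (1/9)*(-113066) = 7/9 - 113066/9 = -113059/9 ≈ -12562.)
X(v) = -8*v (X(v) = (2*v)*(-4) = -8*v)
T = -4768127/3 (T = 3*(-542354 - 1*(-113059/9)) = 3*(-542354 + 113059/9) = 3*(-4768127/9) = -4768127/3 ≈ -1.5894e+6)
H(G, r) = 2205 - G (H(G, r) = -5 + (2210 - G) = 2205 - G)
T + H(-2181, X(-13 - 1*(-3))) = -4768127/3 + (2205 - 1*(-2181)) = -4768127/3 + (2205 + 2181) = -4768127/3 + 4386 = -4754969/3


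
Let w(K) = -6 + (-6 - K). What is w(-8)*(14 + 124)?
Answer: -552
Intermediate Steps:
w(K) = -12 - K
w(-8)*(14 + 124) = (-12 - 1*(-8))*(14 + 124) = (-12 + 8)*138 = -4*138 = -552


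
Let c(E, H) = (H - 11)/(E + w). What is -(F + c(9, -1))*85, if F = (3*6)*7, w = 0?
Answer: -31790/3 ≈ -10597.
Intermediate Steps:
F = 126 (F = 18*7 = 126)
c(E, H) = (-11 + H)/E (c(E, H) = (H - 11)/(E + 0) = (-11 + H)/E)
-(F + c(9, -1))*85 = -(126 + (-11 - 1)/9)*85 = -(126 + (⅑)*(-12))*85 = -(126 - 4/3)*85 = -374*85/3 = -1*31790/3 = -31790/3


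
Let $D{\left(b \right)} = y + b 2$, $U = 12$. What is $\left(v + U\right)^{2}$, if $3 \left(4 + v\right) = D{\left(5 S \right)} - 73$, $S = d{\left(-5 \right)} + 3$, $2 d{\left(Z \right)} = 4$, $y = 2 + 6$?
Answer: $9$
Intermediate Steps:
$y = 8$
$d{\left(Z \right)} = 2$ ($d{\left(Z \right)} = \frac{1}{2} \cdot 4 = 2$)
$S = 5$ ($S = 2 + 3 = 5$)
$D{\left(b \right)} = 8 + 2 b$ ($D{\left(b \right)} = 8 + b 2 = 8 + 2 b$)
$v = -9$ ($v = -4 + \frac{\left(8 + 2 \cdot 5 \cdot 5\right) - 73}{3} = -4 + \frac{\left(8 + 2 \cdot 25\right) - 73}{3} = -4 + \frac{\left(8 + 50\right) - 73}{3} = -4 + \frac{58 - 73}{3} = -4 + \frac{1}{3} \left(-15\right) = -4 - 5 = -9$)
$\left(v + U\right)^{2} = \left(-9 + 12\right)^{2} = 3^{2} = 9$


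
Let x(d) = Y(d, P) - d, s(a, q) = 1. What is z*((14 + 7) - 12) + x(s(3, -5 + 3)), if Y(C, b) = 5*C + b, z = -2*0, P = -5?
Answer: -1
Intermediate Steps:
z = 0
Y(C, b) = b + 5*C
x(d) = -5 + 4*d (x(d) = (-5 + 5*d) - d = -5 + 4*d)
z*((14 + 7) - 12) + x(s(3, -5 + 3)) = 0*((14 + 7) - 12) + (-5 + 4*1) = 0*(21 - 12) + (-5 + 4) = 0*9 - 1 = 0 - 1 = -1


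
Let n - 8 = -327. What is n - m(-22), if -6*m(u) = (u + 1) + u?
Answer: -1957/6 ≈ -326.17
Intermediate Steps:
m(u) = -⅙ - u/3 (m(u) = -((u + 1) + u)/6 = -((1 + u) + u)/6 = -(1 + 2*u)/6 = -⅙ - u/3)
n = -319 (n = 8 - 327 = -319)
n - m(-22) = -319 - (-⅙ - ⅓*(-22)) = -319 - (-⅙ + 22/3) = -319 - 1*43/6 = -319 - 43/6 = -1957/6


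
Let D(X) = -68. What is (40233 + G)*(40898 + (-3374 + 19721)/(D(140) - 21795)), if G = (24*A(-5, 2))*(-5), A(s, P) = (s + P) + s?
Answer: 36832170076011/21863 ≈ 1.6847e+9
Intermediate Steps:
A(s, P) = P + 2*s (A(s, P) = (P + s) + s = P + 2*s)
G = 960 (G = (24*(2 + 2*(-5)))*(-5) = (24*(2 - 10))*(-5) = (24*(-8))*(-5) = -192*(-5) = 960)
(40233 + G)*(40898 + (-3374 + 19721)/(D(140) - 21795)) = (40233 + 960)*(40898 + (-3374 + 19721)/(-68 - 21795)) = 41193*(40898 + 16347/(-21863)) = 41193*(40898 + 16347*(-1/21863)) = 41193*(40898 - 16347/21863) = 41193*(894136627/21863) = 36832170076011/21863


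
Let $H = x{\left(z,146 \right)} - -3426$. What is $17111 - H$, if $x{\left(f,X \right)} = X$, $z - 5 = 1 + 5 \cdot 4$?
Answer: $13539$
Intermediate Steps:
$z = 26$ ($z = 5 + \left(1 + 5 \cdot 4\right) = 5 + \left(1 + 20\right) = 5 + 21 = 26$)
$H = 3572$ ($H = 146 - -3426 = 146 + 3426 = 3572$)
$17111 - H = 17111 - 3572 = 13539$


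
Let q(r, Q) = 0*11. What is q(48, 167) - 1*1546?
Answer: -1546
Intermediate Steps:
q(r, Q) = 0
q(48, 167) - 1*1546 = 0 - 1*1546 = 0 - 1546 = -1546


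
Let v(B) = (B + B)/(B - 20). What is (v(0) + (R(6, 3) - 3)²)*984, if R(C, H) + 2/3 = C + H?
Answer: 83968/3 ≈ 27989.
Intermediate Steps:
R(C, H) = -⅔ + C + H (R(C, H) = -⅔ + (C + H) = -⅔ + C + H)
v(B) = 2*B/(-20 + B) (v(B) = (2*B)/(-20 + B) = 2*B/(-20 + B))
(v(0) + (R(6, 3) - 3)²)*984 = (2*0/(-20 + 0) + ((-⅔ + 6 + 3) - 3)²)*984 = (2*0/(-20) + (25/3 - 3)²)*984 = (2*0*(-1/20) + (16/3)²)*984 = (0 + 256/9)*984 = (256/9)*984 = 83968/3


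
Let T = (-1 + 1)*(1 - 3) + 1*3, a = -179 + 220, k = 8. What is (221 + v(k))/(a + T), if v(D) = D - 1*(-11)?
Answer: 60/11 ≈ 5.4545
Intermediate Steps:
v(D) = 11 + D (v(D) = D + 11 = 11 + D)
a = 41
T = 3 (T = 0*(-2) + 3 = 0 + 3 = 3)
(221 + v(k))/(a + T) = (221 + (11 + 8))/(41 + 3) = (221 + 19)/44 = 240*(1/44) = 60/11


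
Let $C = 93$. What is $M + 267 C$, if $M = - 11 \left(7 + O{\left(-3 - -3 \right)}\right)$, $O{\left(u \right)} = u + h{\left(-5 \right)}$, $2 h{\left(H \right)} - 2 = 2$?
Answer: $24732$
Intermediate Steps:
$h{\left(H \right)} = 2$ ($h{\left(H \right)} = 1 + \frac{1}{2} \cdot 2 = 1 + 1 = 2$)
$O{\left(u \right)} = 2 + u$ ($O{\left(u \right)} = u + 2 = 2 + u$)
$M = -99$ ($M = - 11 \left(7 + \left(2 - 0\right)\right) = - 11 \left(7 + \left(2 + \left(-3 + 3\right)\right)\right) = - 11 \left(7 + \left(2 + 0\right)\right) = - 11 \left(7 + 2\right) = \left(-11\right) 9 = -99$)
$M + 267 C = -99 + 267 \cdot 93 = -99 + 24831 = 24732$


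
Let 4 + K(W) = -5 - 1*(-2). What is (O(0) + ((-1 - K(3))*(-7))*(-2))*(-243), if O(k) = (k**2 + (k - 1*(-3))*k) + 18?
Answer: -24786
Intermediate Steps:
K(W) = -7 (K(W) = -4 + (-5 - 1*(-2)) = -4 + (-5 + 2) = -4 - 3 = -7)
O(k) = 18 + k**2 + k*(3 + k) (O(k) = (k**2 + (k + 3)*k) + 18 = (k**2 + (3 + k)*k) + 18 = (k**2 + k*(3 + k)) + 18 = 18 + k**2 + k*(3 + k))
(O(0) + ((-1 - K(3))*(-7))*(-2))*(-243) = ((18 + 2*0**2 + 3*0) + ((-1 - 1*(-7))*(-7))*(-2))*(-243) = ((18 + 2*0 + 0) + ((-1 + 7)*(-7))*(-2))*(-243) = ((18 + 0 + 0) + (6*(-7))*(-2))*(-243) = (18 - 42*(-2))*(-243) = (18 + 84)*(-243) = 102*(-243) = -24786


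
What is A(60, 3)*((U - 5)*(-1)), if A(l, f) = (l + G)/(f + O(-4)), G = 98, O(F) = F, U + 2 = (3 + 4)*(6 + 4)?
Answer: 9954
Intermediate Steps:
U = 68 (U = -2 + (3 + 4)*(6 + 4) = -2 + 7*10 = -2 + 70 = 68)
A(l, f) = (98 + l)/(-4 + f) (A(l, f) = (l + 98)/(f - 4) = (98 + l)/(-4 + f))
A(60, 3)*((U - 5)*(-1)) = ((98 + 60)/(-4 + 3))*((68 - 5)*(-1)) = (158/(-1))*(63*(-1)) = -1*158*(-63) = -158*(-63) = 9954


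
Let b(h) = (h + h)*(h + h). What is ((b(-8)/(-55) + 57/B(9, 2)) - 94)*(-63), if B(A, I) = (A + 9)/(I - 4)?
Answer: 363783/55 ≈ 6614.2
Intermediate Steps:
b(h) = 4*h**2 (b(h) = (2*h)*(2*h) = 4*h**2)
B(A, I) = (9 + A)/(-4 + I)
((b(-8)/(-55) + 57/B(9, 2)) - 94)*(-63) = (((4*(-8)**2)/(-55) + 57/(((9 + 9)/(-4 + 2)))) - 94)*(-63) = (((4*64)*(-1/55) + 57/((18/(-2)))) - 94)*(-63) = ((256*(-1/55) + 57/((-1/2*18))) - 94)*(-63) = ((-256/55 + 57/(-9)) - 94)*(-63) = ((-256/55 + 57*(-1/9)) - 94)*(-63) = ((-256/55 - 19/3) - 94)*(-63) = (-1813/165 - 94)*(-63) = -17323/165*(-63) = 363783/55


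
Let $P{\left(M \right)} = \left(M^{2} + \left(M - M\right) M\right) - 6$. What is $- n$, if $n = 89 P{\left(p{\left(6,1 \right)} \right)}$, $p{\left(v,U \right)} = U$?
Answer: $445$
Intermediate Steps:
$P{\left(M \right)} = -6 + M^{2}$ ($P{\left(M \right)} = \left(M^{2} + 0 M\right) - 6 = \left(M^{2} + 0\right) - 6 = M^{2} - 6 = -6 + M^{2}$)
$n = -445$ ($n = 89 \left(-6 + 1^{2}\right) = 89 \left(-6 + 1\right) = 89 \left(-5\right) = -445$)
$- n = \left(-1\right) \left(-445\right) = 445$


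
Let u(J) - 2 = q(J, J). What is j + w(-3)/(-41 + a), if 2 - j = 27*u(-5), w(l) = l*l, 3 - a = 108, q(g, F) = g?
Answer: 12109/146 ≈ 82.938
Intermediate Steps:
a = -105 (a = 3 - 1*108 = 3 - 108 = -105)
u(J) = 2 + J
w(l) = l**2
j = 83 (j = 2 - 27*(2 - 5) = 2 - 27*(-3) = 2 - 1*(-81) = 2 + 81 = 83)
j + w(-3)/(-41 + a) = 83 + (-3)**2/(-41 - 105) = 83 + 9/(-146) = 83 + 9*(-1/146) = 83 - 9/146 = 12109/146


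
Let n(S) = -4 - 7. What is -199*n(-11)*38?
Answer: 83182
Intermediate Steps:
n(S) = -11
-199*n(-11)*38 = -199*(-11)*38 = 2189*38 = 83182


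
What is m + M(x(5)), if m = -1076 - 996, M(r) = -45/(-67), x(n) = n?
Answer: -138779/67 ≈ -2071.3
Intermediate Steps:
M(r) = 45/67 (M(r) = -45*(-1/67) = 45/67)
m = -2072
m + M(x(5)) = -2072 + 45/67 = -138779/67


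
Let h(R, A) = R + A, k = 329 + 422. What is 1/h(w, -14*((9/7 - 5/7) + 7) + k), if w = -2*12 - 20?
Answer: 1/601 ≈ 0.0016639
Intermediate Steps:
k = 751
w = -44 (w = -24 - 20 = -44)
h(R, A) = A + R
1/h(w, -14*((9/7 - 5/7) + 7) + k) = 1/((-14*((9/7 - 5/7) + 7) + 751) - 44) = 1/((-14*(4/7 + 7) + 751) - 44) = 1/((-14*53/7 + 751) - 44) = 1/((-106 + 751) - 44) = 1/(645 - 44) = 1/601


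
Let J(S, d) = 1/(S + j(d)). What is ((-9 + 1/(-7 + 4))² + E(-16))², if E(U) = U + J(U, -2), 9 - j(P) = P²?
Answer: 49434961/9801 ≈ 5043.9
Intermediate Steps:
j(P) = 9 - P²
J(S, d) = 1/(9 + S - d²) (J(S, d) = 1/(S + (9 - d²)) = 1/(9 + S - d²))
E(U) = U + 1/(5 + U) (E(U) = U + 1/(9 + U - 1*(-2)²) = U + 1/(9 + U - 1*4) = U + 1/(9 + U - 4) = U + 1/(5 + U))
((-9 + 1/(-7 + 4))² + E(-16))² = ((-9 + 1/(-7 + 4))² + (1 - 16*(5 - 16))/(5 - 16))² = ((-9 + 1/(-3))² + (1 - 16*(-11))/(-11))² = ((-9 - ⅓)² - (1 + 176)/11)² = ((-28/3)² - 1/11*177)² = (784/9 - 177/11)² = (7031/99)² = 49434961/9801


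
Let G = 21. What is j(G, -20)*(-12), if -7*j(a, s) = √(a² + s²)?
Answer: 348/7 ≈ 49.714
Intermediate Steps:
j(a, s) = -√(a² + s²)/7
j(G, -20)*(-12) = -√(21² + (-20)²)/7*(-12) = -√(441 + 400)/7*(-12) = -√841/7*(-12) = -⅐*29*(-12) = -29/7*(-12) = 348/7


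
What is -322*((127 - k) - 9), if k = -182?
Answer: -96600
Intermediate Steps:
-322*((127 - k) - 9) = -322*((127 - 1*(-182)) - 9) = -322*((127 + 182) - 9) = -322*(309 - 9) = -322*300 = -96600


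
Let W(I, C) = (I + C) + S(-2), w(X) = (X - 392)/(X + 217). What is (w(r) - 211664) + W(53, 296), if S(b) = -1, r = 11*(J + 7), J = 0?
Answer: -2958439/14 ≈ -2.1132e+5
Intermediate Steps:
r = 77 (r = 11*(0 + 7) = 11*7 = 77)
w(X) = (-392 + X)/(217 + X)
W(I, C) = -1 + C + I (W(I, C) = (I + C) - 1 = (C + I) - 1 = -1 + C + I)
(w(r) - 211664) + W(53, 296) = ((-392 + 77)/(217 + 77) - 211664) + (-1 + 296 + 53) = (-315/294 - 211664) + 348 = ((1/294)*(-315) - 211664) + 348 = (-15/14 - 211664) + 348 = -2963311/14 + 348 = -2958439/14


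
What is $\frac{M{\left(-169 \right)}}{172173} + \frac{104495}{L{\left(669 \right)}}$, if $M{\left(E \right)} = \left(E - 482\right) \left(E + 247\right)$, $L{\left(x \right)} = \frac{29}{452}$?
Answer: $\frac{93471596534}{57391} \approx 1.6287 \cdot 10^{6}$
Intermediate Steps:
$L{\left(x \right)} = \frac{29}{452}$ ($L{\left(x \right)} = 29 \cdot \frac{1}{452} = \frac{29}{452}$)
$M{\left(E \right)} = \left(-482 + E\right) \left(247 + E\right)$
$\frac{M{\left(-169 \right)}}{172173} + \frac{104495}{L{\left(669 \right)}} = \frac{-119054 + \left(-169\right)^{2} - -39715}{172173} + \frac{104495}{\frac{29}{452}} = \left(-119054 + 28561 + 39715\right) \frac{1}{172173} + 104495 \cdot \frac{452}{29} = \left(-50778\right) \frac{1}{172173} + \frac{47231740}{29} = - \frac{16926}{57391} + \frac{47231740}{29} = \frac{93471596534}{57391}$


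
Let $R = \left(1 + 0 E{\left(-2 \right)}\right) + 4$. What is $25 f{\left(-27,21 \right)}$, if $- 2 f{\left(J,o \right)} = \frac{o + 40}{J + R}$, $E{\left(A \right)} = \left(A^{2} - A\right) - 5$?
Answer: $\frac{1525}{44} \approx 34.659$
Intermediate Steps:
$E{\left(A \right)} = -5 + A^{2} - A$
$R = 5$ ($R = \left(1 + 0 \left(-5 + \left(-2\right)^{2} - -2\right)\right) + 4 = \left(1 + 0 \left(-5 + 4 + 2\right)\right) + 4 = \left(1 + 0 \cdot 1\right) + 4 = \left(1 + 0\right) + 4 = 1 + 4 = 5$)
$f{\left(J,o \right)} = - \frac{40 + o}{2 \left(5 + J\right)}$ ($f{\left(J,o \right)} = - \frac{\left(o + 40\right) \frac{1}{J + 5}}{2} = - \frac{\left(40 + o\right) \frac{1}{5 + J}}{2} = - \frac{\frac{1}{5 + J} \left(40 + o\right)}{2} = - \frac{40 + o}{2 \left(5 + J\right)}$)
$25 f{\left(-27,21 \right)} = 25 \frac{-40 - 21}{2 \left(5 - 27\right)} = 25 \frac{-40 - 21}{2 \left(-22\right)} = 25 \cdot \frac{1}{2} \left(- \frac{1}{22}\right) \left(-61\right) = 25 \cdot \frac{61}{44} = \frac{1525}{44}$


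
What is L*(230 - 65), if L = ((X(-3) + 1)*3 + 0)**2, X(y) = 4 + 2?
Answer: 72765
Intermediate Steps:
X(y) = 6
L = 441 (L = ((6 + 1)*3 + 0)**2 = (7*3 + 0)**2 = (21 + 0)**2 = 21**2 = 441)
L*(230 - 65) = 441*(230 - 65) = 441*165 = 72765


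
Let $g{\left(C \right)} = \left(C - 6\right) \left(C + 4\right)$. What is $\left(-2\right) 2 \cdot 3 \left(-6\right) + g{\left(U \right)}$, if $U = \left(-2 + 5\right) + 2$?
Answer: $63$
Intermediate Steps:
$U = 5$ ($U = 3 + 2 = 5$)
$g{\left(C \right)} = \left(-6 + C\right) \left(4 + C\right)$
$\left(-2\right) 2 \cdot 3 \left(-6\right) + g{\left(U \right)} = \left(-2\right) 2 \cdot 3 \left(-6\right) - \left(34 - 25\right) = \left(-4\right) 3 \left(-6\right) - 9 = \left(-12\right) \left(-6\right) - 9 = 72 - 9 = 63$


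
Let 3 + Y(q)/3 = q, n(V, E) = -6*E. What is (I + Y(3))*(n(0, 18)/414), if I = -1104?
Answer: 288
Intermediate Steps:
Y(q) = -9 + 3*q
(I + Y(3))*(n(0, 18)/414) = (-1104 + (-9 + 3*3))*(-6*18/414) = (-1104 + (-9 + 9))*(-108*1/414) = (-1104 + 0)*(-6/23) = -1104*(-6/23) = 288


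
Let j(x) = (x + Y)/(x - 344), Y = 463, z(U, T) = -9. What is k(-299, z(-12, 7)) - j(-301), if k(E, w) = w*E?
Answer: 578619/215 ≈ 2691.3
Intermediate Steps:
k(E, w) = E*w
j(x) = (463 + x)/(-344 + x) (j(x) = (x + 463)/(x - 344) = (463 + x)/(-344 + x))
k(-299, z(-12, 7)) - j(-301) = -299*(-9) - (463 - 301)/(-344 - 301) = 2691 - 162/(-645) = 2691 - (-1)*162/645 = 2691 - 1*(-54/215) = 2691 + 54/215 = 578619/215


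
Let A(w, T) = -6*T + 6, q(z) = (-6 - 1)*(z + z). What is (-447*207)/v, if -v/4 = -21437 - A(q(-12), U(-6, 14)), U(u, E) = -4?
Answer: -92529/85868 ≈ -1.0776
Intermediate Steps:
q(z) = -14*z
A(w, T) = 6 - 6*T
v = 85868 (v = -4*(-21437 - (6 - 6*(-4))) = -4*(-21437 - (6 + 24)) = -4*(-21437 - 1*30) = -4*(-21437 - 30) = -4*(-21467) = 85868)
(-447*207)/v = -447*207/85868 = -92529*1/85868 = -92529/85868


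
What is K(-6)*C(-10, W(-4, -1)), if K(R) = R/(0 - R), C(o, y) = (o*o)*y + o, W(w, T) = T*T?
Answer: -90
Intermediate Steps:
W(w, T) = T²
C(o, y) = o + y*o² (C(o, y) = o²*y + o = y*o² + o = o + y*o²)
K(R) = -1 (K(R) = R/((-R)) = R*(-1/R) = -1)
K(-6)*C(-10, W(-4, -1)) = -(-10)*(1 - 10*(-1)²) = -(-10)*(1 - 10*1) = -(-10)*(1 - 10) = -(-10)*(-9) = -1*90 = -90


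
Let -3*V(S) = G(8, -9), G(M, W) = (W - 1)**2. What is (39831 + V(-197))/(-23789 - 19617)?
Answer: -119393/130218 ≈ -0.91687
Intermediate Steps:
G(M, W) = (-1 + W)**2
V(S) = -100/3 (V(S) = -(-1 - 9)**2/3 = -1/3*(-10)**2 = -1/3*100 = -100/3)
(39831 + V(-197))/(-23789 - 19617) = (39831 - 100/3)/(-23789 - 19617) = (119393/3)/(-43406) = (119393/3)*(-1/43406) = -119393/130218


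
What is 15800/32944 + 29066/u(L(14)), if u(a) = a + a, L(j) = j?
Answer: 14968636/14413 ≈ 1038.6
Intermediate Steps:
u(a) = 2*a
15800/32944 + 29066/u(L(14)) = 15800/32944 + 29066/((2*14)) = 15800*(1/32944) + 29066/28 = 1975/4118 + 29066*(1/28) = 1975/4118 + 14533/14 = 14968636/14413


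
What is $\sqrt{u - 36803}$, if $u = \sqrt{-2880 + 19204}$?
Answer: $\sqrt{-36803 + 2 \sqrt{4081}} \approx 191.51 i$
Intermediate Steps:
$u = 2 \sqrt{4081}$ ($u = \sqrt{16324} = 2 \sqrt{4081} \approx 127.77$)
$\sqrt{u - 36803} = \sqrt{2 \sqrt{4081} - 36803} = \sqrt{-36803 + 2 \sqrt{4081}}$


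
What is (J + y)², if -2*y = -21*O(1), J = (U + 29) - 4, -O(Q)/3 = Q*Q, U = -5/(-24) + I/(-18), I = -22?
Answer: 133225/5184 ≈ 25.699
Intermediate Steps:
U = 103/72 (U = -5/(-24) - 22/(-18) = -5*(-1/24) - 22*(-1/18) = 5/24 + 11/9 = 103/72 ≈ 1.4306)
O(Q) = -3*Q² (O(Q) = -3*Q*Q = -3*Q²)
J = 1903/72 (J = (103/72 + 29) - 4 = 2191/72 - 4 = 1903/72 ≈ 26.431)
y = -63/2 (y = -(-21)*(-3*1²)/2 = -(-21)*(-3*1)/2 = -(-21)*(-3)/2 = -½*63 = -63/2 ≈ -31.500)
(J + y)² = (1903/72 - 63/2)² = (-365/72)² = 133225/5184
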